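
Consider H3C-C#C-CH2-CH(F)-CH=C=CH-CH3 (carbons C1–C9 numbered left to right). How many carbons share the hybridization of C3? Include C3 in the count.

3

C3 is sp (two π bonds).
C1: sp3
C2: sp ✓
C3: sp ✓
C4: sp3
C5: sp3
C6: sp2
C7: sp ✓
C8: sp2
C9: sp3
3 carbons are sp.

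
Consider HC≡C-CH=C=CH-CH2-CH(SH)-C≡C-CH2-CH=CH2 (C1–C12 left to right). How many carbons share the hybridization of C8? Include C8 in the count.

C8 is sp (two π bonds).
C1: sp ✓
C2: sp ✓
C3: sp2
C4: sp ✓
C5: sp2
C6: sp3
C7: sp3
C8: sp ✓
C9: sp ✓
C10: sp3
C11: sp2
C12: sp2
5 carbons are sp.

5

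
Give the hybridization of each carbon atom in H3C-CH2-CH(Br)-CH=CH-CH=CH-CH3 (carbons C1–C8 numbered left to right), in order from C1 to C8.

C1 is sp3: 4 σ bonds, 4 electron-density regions.
C2: 4 σ bonds — 4 electron domains, sp3.
C3 is sp3: 4 σ bonds, 4 electron-density regions.
C4: 3 σ bonds, plus one π bond — 3 electron domains, sp2.
C5 carries 3 σ bonds, plus one π bond, giving a steric number of 3, so it is sp2.
C6 carries 3 σ bonds, plus one π bond, giving a steric number of 3, so it is sp2.
C7: 3 σ bonds, plus one π bond; 3 regions of electron density → sp2.
C8 is sp3: 4 σ bonds, 4 electron-density regions.

C1 sp3, C2 sp3, C3 sp3, C4 sp2, C5 sp2, C6 sp2, C7 sp2, C8 sp3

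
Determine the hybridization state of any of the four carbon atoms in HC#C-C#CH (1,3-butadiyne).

sp

Every carbon is part of a C≡C triple bond: two σ regions → sp.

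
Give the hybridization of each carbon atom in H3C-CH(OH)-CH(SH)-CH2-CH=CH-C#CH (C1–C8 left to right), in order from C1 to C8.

C1 sp3, C2 sp3, C3 sp3, C4 sp3, C5 sp2, C6 sp2, C7 sp, C8 sp

C1: 4 σ bonds — 4 electron domains, sp3.
C2 (4 σ bonds) has steric number 4: sp3.
C3 carries 4 σ bonds, giving a steric number of 4, so it is sp3.
C4: 4 σ bonds — 4 electron domains, sp3.
C5 has 3 σ bonds, plus one π bond: steric number 3 → sp2.
C6 (3 σ bonds, plus one π bond) has steric number 3: sp2.
C7 has 2 σ bonds, plus two π bonds: steric number 2 → sp.
C8: 2 σ bonds, plus two π bonds; 2 regions of electron density → sp.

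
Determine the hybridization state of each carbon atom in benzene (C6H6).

sp²

Every ring carbon has three σ bonds and contributes one p electron to the aromatic π system.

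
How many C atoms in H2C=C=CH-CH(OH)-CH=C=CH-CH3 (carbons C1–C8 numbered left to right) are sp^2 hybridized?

4

C1: sp2 ✓
C2: sp
C3: sp2 ✓
C4: sp3
C5: sp2 ✓
C6: sp
C7: sp2 ✓
C8: sp3
C1, C3, C5, C7 → 4 sp2 carbons.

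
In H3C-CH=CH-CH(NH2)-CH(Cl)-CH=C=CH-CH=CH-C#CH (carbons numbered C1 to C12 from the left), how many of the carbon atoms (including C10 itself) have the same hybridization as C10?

6

C10 is sp2 (one π bond).
C1: sp3
C2: sp2 ✓
C3: sp2 ✓
C4: sp3
C5: sp3
C6: sp2 ✓
C7: sp
C8: sp2 ✓
C9: sp2 ✓
C10: sp2 ✓
C11: sp
C12: sp
6 carbons are sp2.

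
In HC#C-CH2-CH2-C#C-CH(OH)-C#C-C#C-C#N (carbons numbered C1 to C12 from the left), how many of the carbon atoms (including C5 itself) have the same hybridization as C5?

9

C5 is sp (two π bonds).
C1: sp ✓
C2: sp ✓
C3: sp3
C4: sp3
C5: sp ✓
C6: sp ✓
C7: sp3
C8: sp ✓
C9: sp ✓
C10: sp ✓
C11: sp ✓
C12: sp ✓
9 carbons are sp.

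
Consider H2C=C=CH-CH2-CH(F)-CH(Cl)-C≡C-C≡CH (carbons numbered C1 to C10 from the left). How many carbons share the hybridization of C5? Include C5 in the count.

3

C5 is sp3 (only σ bonds).
C1: sp2
C2: sp
C3: sp2
C4: sp3 ✓
C5: sp3 ✓
C6: sp3 ✓
C7: sp
C8: sp
C9: sp
C10: sp
3 carbons are sp3.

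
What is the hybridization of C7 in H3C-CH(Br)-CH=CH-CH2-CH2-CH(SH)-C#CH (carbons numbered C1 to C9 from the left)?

sp³

C7 carries 4 σ bonds, giving a steric number of 4, so it is sp3.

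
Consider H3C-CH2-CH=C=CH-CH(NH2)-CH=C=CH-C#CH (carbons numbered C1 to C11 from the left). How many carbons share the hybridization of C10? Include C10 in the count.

C10 is sp (two π bonds).
C1: sp3
C2: sp3
C3: sp2
C4: sp ✓
C5: sp2
C6: sp3
C7: sp2
C8: sp ✓
C9: sp2
C10: sp ✓
C11: sp ✓
4 carbons are sp.

4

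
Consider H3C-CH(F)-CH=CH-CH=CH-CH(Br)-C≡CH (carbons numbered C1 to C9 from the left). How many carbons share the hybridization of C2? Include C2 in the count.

C2 is sp3 (only σ bonds).
C1: sp3 ✓
C2: sp3 ✓
C3: sp2
C4: sp2
C5: sp2
C6: sp2
C7: sp3 ✓
C8: sp
C9: sp
3 carbons are sp3.

3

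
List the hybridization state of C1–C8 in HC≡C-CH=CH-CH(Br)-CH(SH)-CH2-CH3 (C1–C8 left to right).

C1 is sp: 2 σ bonds, plus two π bonds, 2 electron-density regions.
C2 (2 σ bonds, plus two π bonds) has steric number 2: sp.
C3: 3 σ bonds, plus one π bond; 3 regions of electron density → sp2.
C4 — 3 σ bonds, plus one π bond. Steric number 3, so sp2.
C5 is sp3: 4 σ bonds, 4 electron-density regions.
C6: 4 σ bonds — 4 electron domains, sp3.
C7 — 4 σ bonds. Steric number 4, so sp3.
C8: 4 σ bonds; 4 regions of electron density → sp3.

C1 sp, C2 sp, C3 sp2, C4 sp2, C5 sp3, C6 sp3, C7 sp3, C8 sp3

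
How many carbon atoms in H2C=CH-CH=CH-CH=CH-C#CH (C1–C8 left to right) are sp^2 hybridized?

C1: sp2 ✓
C2: sp2 ✓
C3: sp2 ✓
C4: sp2 ✓
C5: sp2 ✓
C6: sp2 ✓
C7: sp
C8: sp
C1, C2, C3, C4, C5, C6 → 6 sp2 carbons.

6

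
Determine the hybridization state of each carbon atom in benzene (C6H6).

sp2

Every ring carbon has three σ bonds and contributes one p electron to the aromatic π system.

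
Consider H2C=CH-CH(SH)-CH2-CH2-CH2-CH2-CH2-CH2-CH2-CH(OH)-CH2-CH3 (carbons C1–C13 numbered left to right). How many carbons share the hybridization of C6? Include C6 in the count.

C6 is sp3 (only σ bonds).
C1: sp2
C2: sp2
C3: sp3 ✓
C4: sp3 ✓
C5: sp3 ✓
C6: sp3 ✓
C7: sp3 ✓
C8: sp3 ✓
C9: sp3 ✓
C10: sp3 ✓
C11: sp3 ✓
C12: sp3 ✓
C13: sp3 ✓
11 carbons are sp3.

11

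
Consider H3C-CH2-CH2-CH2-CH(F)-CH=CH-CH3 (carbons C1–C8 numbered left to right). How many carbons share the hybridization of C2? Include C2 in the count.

C2 is sp3 (only σ bonds).
C1: sp3 ✓
C2: sp3 ✓
C3: sp3 ✓
C4: sp3 ✓
C5: sp3 ✓
C6: sp2
C7: sp2
C8: sp3 ✓
6 carbons are sp3.

6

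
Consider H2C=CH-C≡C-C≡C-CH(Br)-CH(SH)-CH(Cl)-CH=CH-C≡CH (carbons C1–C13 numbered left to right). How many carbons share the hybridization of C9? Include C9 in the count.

C9 is sp3 (only σ bonds).
C1: sp2
C2: sp2
C3: sp
C4: sp
C5: sp
C6: sp
C7: sp3 ✓
C8: sp3 ✓
C9: sp3 ✓
C10: sp2
C11: sp2
C12: sp
C13: sp
3 carbons are sp3.

3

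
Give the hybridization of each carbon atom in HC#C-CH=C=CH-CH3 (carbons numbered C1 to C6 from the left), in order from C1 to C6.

C1 carries 2 σ bonds, plus two π bonds, giving a steric number of 2, so it is sp.
C2: 2 σ bonds, plus two π bonds — 2 electron domains, sp.
C3: 3 σ bonds, plus one π bond; 3 regions of electron density → sp2.
C4: 2 σ bonds, plus two π bonds; 2 regions of electron density → sp.
C5 has 3 σ bonds, plus one π bond: steric number 3 → sp2.
C6 — 4 σ bonds. Steric number 4, so sp3.

C1 sp, C2 sp, C3 sp2, C4 sp, C5 sp2, C6 sp3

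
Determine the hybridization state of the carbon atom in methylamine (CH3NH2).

sp3

The carbon atom has 4 σ bonds: steric number 4 → sp3.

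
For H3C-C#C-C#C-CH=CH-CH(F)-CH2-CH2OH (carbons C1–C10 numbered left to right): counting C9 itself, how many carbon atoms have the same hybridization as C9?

4

C9 is sp3 (only σ bonds).
C1: sp3 ✓
C2: sp
C3: sp
C4: sp
C5: sp
C6: sp2
C7: sp2
C8: sp3 ✓
C9: sp3 ✓
C10: sp3 ✓
4 carbons are sp3.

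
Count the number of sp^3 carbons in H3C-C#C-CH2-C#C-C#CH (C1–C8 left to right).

2

C1: sp3 ✓
C2: sp
C3: sp
C4: sp3 ✓
C5: sp
C6: sp
C7: sp
C8: sp
C1, C4 → 2 sp3 carbons.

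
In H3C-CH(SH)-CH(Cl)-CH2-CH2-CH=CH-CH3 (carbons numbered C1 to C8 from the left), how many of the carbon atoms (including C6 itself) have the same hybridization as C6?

C6 is sp2 (one π bond).
C1: sp3
C2: sp3
C3: sp3
C4: sp3
C5: sp3
C6: sp2 ✓
C7: sp2 ✓
C8: sp3
2 carbons are sp2.

2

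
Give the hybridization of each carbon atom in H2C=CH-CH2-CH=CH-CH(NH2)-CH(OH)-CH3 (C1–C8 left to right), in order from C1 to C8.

C1: 3 σ bonds, plus one π bond — 3 electron domains, sp2.
C2 is sp2: 3 σ bonds, plus one π bond, 3 electron-density regions.
C3 carries 4 σ bonds, giving a steric number of 4, so it is sp3.
C4 — 3 σ bonds, plus one π bond. Steric number 3, so sp2.
C5 has 3 σ bonds, plus one π bond: steric number 3 → sp2.
C6: 4 σ bonds — 4 electron domains, sp3.
C7 has 4 σ bonds: steric number 4 → sp3.
C8: 4 σ bonds; 4 regions of electron density → sp3.

C1 sp2, C2 sp2, C3 sp3, C4 sp2, C5 sp2, C6 sp3, C7 sp3, C8 sp3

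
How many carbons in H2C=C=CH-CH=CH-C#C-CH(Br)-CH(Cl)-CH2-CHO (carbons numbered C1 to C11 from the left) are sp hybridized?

C1: sp2
C2: sp ✓
C3: sp2
C4: sp2
C5: sp2
C6: sp ✓
C7: sp ✓
C8: sp3
C9: sp3
C10: sp3
C11: sp2
C2, C6, C7 → 3 sp carbons.

3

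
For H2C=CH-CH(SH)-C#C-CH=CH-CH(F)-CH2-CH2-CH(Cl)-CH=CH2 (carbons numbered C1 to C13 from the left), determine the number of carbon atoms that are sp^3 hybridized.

C1: sp2
C2: sp2
C3: sp3 ✓
C4: sp
C5: sp
C6: sp2
C7: sp2
C8: sp3 ✓
C9: sp3 ✓
C10: sp3 ✓
C11: sp3 ✓
C12: sp2
C13: sp2
C3, C8, C9, C10, C11 → 5 sp3 carbons.

5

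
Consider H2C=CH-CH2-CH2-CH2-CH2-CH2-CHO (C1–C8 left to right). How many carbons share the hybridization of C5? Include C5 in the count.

C5 is sp3 (only σ bonds).
C1: sp2
C2: sp2
C3: sp3 ✓
C4: sp3 ✓
C5: sp3 ✓
C6: sp3 ✓
C7: sp3 ✓
C8: sp2
5 carbons are sp3.

5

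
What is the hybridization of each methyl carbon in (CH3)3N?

sp^3

Each methyl carbon — 4 σ bonds. Steric number 4, so sp3.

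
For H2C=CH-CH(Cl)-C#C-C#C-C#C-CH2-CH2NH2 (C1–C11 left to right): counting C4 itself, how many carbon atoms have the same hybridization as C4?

C4 is sp (two π bonds).
C1: sp2
C2: sp2
C3: sp3
C4: sp ✓
C5: sp ✓
C6: sp ✓
C7: sp ✓
C8: sp ✓
C9: sp ✓
C10: sp3
C11: sp3
6 carbons are sp.

6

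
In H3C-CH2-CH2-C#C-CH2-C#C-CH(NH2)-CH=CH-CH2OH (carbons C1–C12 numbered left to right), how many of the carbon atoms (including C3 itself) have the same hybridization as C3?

6

C3 is sp3 (only σ bonds).
C1: sp3 ✓
C2: sp3 ✓
C3: sp3 ✓
C4: sp
C5: sp
C6: sp3 ✓
C7: sp
C8: sp
C9: sp3 ✓
C10: sp2
C11: sp2
C12: sp3 ✓
6 carbons are sp3.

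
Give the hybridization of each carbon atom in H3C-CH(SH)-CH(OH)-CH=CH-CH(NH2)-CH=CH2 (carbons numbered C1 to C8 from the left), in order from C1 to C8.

C1 (4 σ bonds) has steric number 4: sp3.
C2 carries 4 σ bonds, giving a steric number of 4, so it is sp3.
C3 — 4 σ bonds. Steric number 4, so sp3.
C4: 3 σ bonds, plus one π bond; 3 regions of electron density → sp2.
C5 — 3 σ bonds, plus one π bond. Steric number 3, so sp2.
C6: 4 σ bonds — 4 electron domains, sp3.
C7 — 3 σ bonds, plus one π bond. Steric number 3, so sp2.
C8 carries 3 σ bonds, plus one π bond, giving a steric number of 3, so it is sp2.

C1 sp3, C2 sp3, C3 sp3, C4 sp2, C5 sp2, C6 sp3, C7 sp2, C8 sp2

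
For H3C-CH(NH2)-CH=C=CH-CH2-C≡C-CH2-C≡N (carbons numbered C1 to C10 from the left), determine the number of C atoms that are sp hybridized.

4

C1: sp3
C2: sp3
C3: sp2
C4: sp ✓
C5: sp2
C6: sp3
C7: sp ✓
C8: sp ✓
C9: sp3
C10: sp ✓
C4, C7, C8, C10 → 4 sp carbons.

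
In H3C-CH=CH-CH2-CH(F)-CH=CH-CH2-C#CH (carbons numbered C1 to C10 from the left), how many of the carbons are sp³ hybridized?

4

C1: sp3 ✓
C2: sp2
C3: sp2
C4: sp3 ✓
C5: sp3 ✓
C6: sp2
C7: sp2
C8: sp3 ✓
C9: sp
C10: sp
C1, C4, C5, C8 → 4 sp3 carbons.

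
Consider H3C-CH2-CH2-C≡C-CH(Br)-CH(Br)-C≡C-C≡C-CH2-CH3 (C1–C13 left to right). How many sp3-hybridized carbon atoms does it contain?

C1: sp3 ✓
C2: sp3 ✓
C3: sp3 ✓
C4: sp
C5: sp
C6: sp3 ✓
C7: sp3 ✓
C8: sp
C9: sp
C10: sp
C11: sp
C12: sp3 ✓
C13: sp3 ✓
C1, C2, C3, C6, C7, C12, C13 → 7 sp3 carbons.

7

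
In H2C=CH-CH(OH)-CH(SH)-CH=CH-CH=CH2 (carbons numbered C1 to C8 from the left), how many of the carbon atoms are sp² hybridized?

C1: sp2 ✓
C2: sp2 ✓
C3: sp3
C4: sp3
C5: sp2 ✓
C6: sp2 ✓
C7: sp2 ✓
C8: sp2 ✓
C1, C2, C5, C6, C7, C8 → 6 sp2 carbons.

6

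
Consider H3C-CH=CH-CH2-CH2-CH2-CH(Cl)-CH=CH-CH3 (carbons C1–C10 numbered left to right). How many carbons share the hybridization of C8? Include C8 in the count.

C8 is sp2 (one π bond).
C1: sp3
C2: sp2 ✓
C3: sp2 ✓
C4: sp3
C5: sp3
C6: sp3
C7: sp3
C8: sp2 ✓
C9: sp2 ✓
C10: sp3
4 carbons are sp2.

4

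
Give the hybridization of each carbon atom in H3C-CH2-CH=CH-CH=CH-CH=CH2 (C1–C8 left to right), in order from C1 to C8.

C1 sp3, C2 sp3, C3 sp2, C4 sp2, C5 sp2, C6 sp2, C7 sp2, C8 sp2

C1 (4 σ bonds) has steric number 4: sp3.
C2 is sp3: 4 σ bonds, 4 electron-density regions.
C3 has 3 σ bonds, plus one π bond: steric number 3 → sp2.
C4: 3 σ bonds, plus one π bond; 3 regions of electron density → sp2.
C5 (3 σ bonds, plus one π bond) has steric number 3: sp2.
C6 (3 σ bonds, plus one π bond) has steric number 3: sp2.
C7: 3 σ bonds, plus one π bond — 3 electron domains, sp2.
C8 has 3 σ bonds, plus one π bond: steric number 3 → sp2.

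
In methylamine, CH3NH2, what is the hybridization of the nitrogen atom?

Three σ bonds + one lone pair = steric number 4 → sp3.

sp³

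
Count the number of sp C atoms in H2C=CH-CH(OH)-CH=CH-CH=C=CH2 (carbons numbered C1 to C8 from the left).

C1: sp2
C2: sp2
C3: sp3
C4: sp2
C5: sp2
C6: sp2
C7: sp ✓
C8: sp2
C7 → 1 sp carbon.

1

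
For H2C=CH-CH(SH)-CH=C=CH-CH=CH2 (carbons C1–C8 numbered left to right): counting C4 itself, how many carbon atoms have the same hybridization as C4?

C4 is sp2 (one π bond).
C1: sp2 ✓
C2: sp2 ✓
C3: sp3
C4: sp2 ✓
C5: sp
C6: sp2 ✓
C7: sp2 ✓
C8: sp2 ✓
6 carbons are sp2.

6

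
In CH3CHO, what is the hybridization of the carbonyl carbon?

sp^2

The carbonyl carbon (3 σ bonds, plus one π bond) has steric number 3: sp2.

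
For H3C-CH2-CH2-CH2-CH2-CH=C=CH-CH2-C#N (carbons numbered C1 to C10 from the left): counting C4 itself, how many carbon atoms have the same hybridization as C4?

C4 is sp3 (only σ bonds).
C1: sp3 ✓
C2: sp3 ✓
C3: sp3 ✓
C4: sp3 ✓
C5: sp3 ✓
C6: sp2
C7: sp
C8: sp2
C9: sp3 ✓
C10: sp
6 carbons are sp3.

6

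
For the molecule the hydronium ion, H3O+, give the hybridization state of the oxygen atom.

Three σ bonds + one lone pair = steric number 4 → sp3.

sp3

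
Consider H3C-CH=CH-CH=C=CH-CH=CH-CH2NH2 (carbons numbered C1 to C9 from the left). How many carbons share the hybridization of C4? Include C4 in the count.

6

C4 is sp2 (one π bond).
C1: sp3
C2: sp2 ✓
C3: sp2 ✓
C4: sp2 ✓
C5: sp
C6: sp2 ✓
C7: sp2 ✓
C8: sp2 ✓
C9: sp3
6 carbons are sp2.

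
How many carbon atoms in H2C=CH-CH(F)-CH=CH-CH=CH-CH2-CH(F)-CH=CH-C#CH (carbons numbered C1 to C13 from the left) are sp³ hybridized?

3

C1: sp2
C2: sp2
C3: sp3 ✓
C4: sp2
C5: sp2
C6: sp2
C7: sp2
C8: sp3 ✓
C9: sp3 ✓
C10: sp2
C11: sp2
C12: sp
C13: sp
C3, C8, C9 → 3 sp3 carbons.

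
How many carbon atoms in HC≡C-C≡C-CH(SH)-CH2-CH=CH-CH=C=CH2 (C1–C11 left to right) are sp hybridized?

5

C1: sp ✓
C2: sp ✓
C3: sp ✓
C4: sp ✓
C5: sp3
C6: sp3
C7: sp2
C8: sp2
C9: sp2
C10: sp ✓
C11: sp2
C1, C2, C3, C4, C10 → 5 sp carbons.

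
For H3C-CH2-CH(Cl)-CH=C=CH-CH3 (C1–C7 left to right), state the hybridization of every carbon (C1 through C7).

C1 — 4 σ bonds. Steric number 4, so sp3.
C2 has 4 σ bonds: steric number 4 → sp3.
C3 has 4 σ bonds: steric number 4 → sp3.
C4 carries 3 σ bonds, plus one π bond, giving a steric number of 3, so it is sp2.
C5 carries 2 σ bonds, plus two π bonds, giving a steric number of 2, so it is sp.
C6 has 3 σ bonds, plus one π bond: steric number 3 → sp2.
C7: 4 σ bonds; 4 regions of electron density → sp3.

C1 sp3, C2 sp3, C3 sp3, C4 sp2, C5 sp, C6 sp2, C7 sp3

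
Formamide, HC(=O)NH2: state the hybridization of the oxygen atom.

The oxygen atom is sp2: 1 σ bond and 2 lone pairs, plus one π bond, 3 electron-density regions.

sp2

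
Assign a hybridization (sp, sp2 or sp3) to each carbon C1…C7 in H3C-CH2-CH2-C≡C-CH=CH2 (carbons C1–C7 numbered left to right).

C1 sp3, C2 sp3, C3 sp3, C4 sp, C5 sp, C6 sp2, C7 sp2

C1 has 4 σ bonds: steric number 4 → sp3.
C2 — 4 σ bonds. Steric number 4, so sp3.
C3 — 4 σ bonds. Steric number 4, so sp3.
C4: 2 σ bonds, plus two π bonds — 2 electron domains, sp.
C5 is sp: 2 σ bonds, plus two π bonds, 2 electron-density regions.
C6 (3 σ bonds, plus one π bond) has steric number 3: sp2.
C7: 3 σ bonds, plus one π bond — 3 electron domains, sp2.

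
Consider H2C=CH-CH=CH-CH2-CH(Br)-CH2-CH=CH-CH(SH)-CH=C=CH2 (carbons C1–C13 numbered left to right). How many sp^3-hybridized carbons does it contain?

C1: sp2
C2: sp2
C3: sp2
C4: sp2
C5: sp3 ✓
C6: sp3 ✓
C7: sp3 ✓
C8: sp2
C9: sp2
C10: sp3 ✓
C11: sp2
C12: sp
C13: sp2
C5, C6, C7, C10 → 4 sp3 carbons.

4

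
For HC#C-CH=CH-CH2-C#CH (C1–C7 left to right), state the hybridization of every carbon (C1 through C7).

C1 — 2 σ bonds, plus two π bonds. Steric number 2, so sp.
C2: 2 σ bonds, plus two π bonds — 2 electron domains, sp.
C3 carries 3 σ bonds, plus one π bond, giving a steric number of 3, so it is sp2.
C4 (3 σ bonds, plus one π bond) has steric number 3: sp2.
C5: 4 σ bonds; 4 regions of electron density → sp3.
C6: 2 σ bonds, plus two π bonds; 2 regions of electron density → sp.
C7: 2 σ bonds, plus two π bonds — 2 electron domains, sp.

C1 sp, C2 sp, C3 sp2, C4 sp2, C5 sp3, C6 sp, C7 sp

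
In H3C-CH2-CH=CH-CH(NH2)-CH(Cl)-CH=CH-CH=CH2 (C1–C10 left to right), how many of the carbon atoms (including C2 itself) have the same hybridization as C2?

C2 is sp3 (only σ bonds).
C1: sp3 ✓
C2: sp3 ✓
C3: sp2
C4: sp2
C5: sp3 ✓
C6: sp3 ✓
C7: sp2
C8: sp2
C9: sp2
C10: sp2
4 carbons are sp3.

4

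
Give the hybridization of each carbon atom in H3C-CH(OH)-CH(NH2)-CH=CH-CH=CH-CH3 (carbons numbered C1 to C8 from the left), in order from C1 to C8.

C1: 4 σ bonds; 4 regions of electron density → sp3.
C2 has 4 σ bonds: steric number 4 → sp3.
C3 is sp3: 4 σ bonds, 4 electron-density regions.
C4 has 3 σ bonds, plus one π bond: steric number 3 → sp2.
C5: 3 σ bonds, plus one π bond — 3 electron domains, sp2.
C6: 3 σ bonds, plus one π bond — 3 electron domains, sp2.
C7 has 3 σ bonds, plus one π bond: steric number 3 → sp2.
C8 has 4 σ bonds: steric number 4 → sp3.

C1 sp3, C2 sp3, C3 sp3, C4 sp2, C5 sp2, C6 sp2, C7 sp2, C8 sp3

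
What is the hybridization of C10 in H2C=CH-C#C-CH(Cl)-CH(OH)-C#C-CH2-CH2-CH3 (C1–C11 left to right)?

sp3

C10 has 4 σ bonds: steric number 4 → sp3.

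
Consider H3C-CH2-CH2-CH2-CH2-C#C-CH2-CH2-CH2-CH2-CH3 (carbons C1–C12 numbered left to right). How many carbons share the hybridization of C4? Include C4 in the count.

10

C4 is sp3 (only σ bonds).
C1: sp3 ✓
C2: sp3 ✓
C3: sp3 ✓
C4: sp3 ✓
C5: sp3 ✓
C6: sp
C7: sp
C8: sp3 ✓
C9: sp3 ✓
C10: sp3 ✓
C11: sp3 ✓
C12: sp3 ✓
10 carbons are sp3.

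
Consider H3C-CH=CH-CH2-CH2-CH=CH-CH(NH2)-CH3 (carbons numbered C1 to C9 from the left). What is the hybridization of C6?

C6 is sp2: 3 σ bonds, plus one π bond, 3 electron-density regions.

sp²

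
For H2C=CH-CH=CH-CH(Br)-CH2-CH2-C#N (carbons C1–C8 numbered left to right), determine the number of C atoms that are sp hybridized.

1

C1: sp2
C2: sp2
C3: sp2
C4: sp2
C5: sp3
C6: sp3
C7: sp3
C8: sp ✓
C8 → 1 sp carbon.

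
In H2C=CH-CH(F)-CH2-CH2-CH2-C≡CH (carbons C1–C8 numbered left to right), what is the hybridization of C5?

sp³

C5 — 4 σ bonds. Steric number 4, so sp3.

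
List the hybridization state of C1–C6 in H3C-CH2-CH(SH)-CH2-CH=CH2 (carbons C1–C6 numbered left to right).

C1: 4 σ bonds — 4 electron domains, sp3.
C2 has 4 σ bonds: steric number 4 → sp3.
C3 carries 4 σ bonds, giving a steric number of 4, so it is sp3.
C4 carries 4 σ bonds, giving a steric number of 4, so it is sp3.
C5: 3 σ bonds, plus one π bond — 3 electron domains, sp2.
C6 — 3 σ bonds, plus one π bond. Steric number 3, so sp2.

C1 sp3, C2 sp3, C3 sp3, C4 sp3, C5 sp2, C6 sp2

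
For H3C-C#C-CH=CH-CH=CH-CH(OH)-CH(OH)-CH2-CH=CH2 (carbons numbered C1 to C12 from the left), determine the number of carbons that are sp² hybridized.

C1: sp3
C2: sp
C3: sp
C4: sp2 ✓
C5: sp2 ✓
C6: sp2 ✓
C7: sp2 ✓
C8: sp3
C9: sp3
C10: sp3
C11: sp2 ✓
C12: sp2 ✓
C4, C5, C6, C7, C11, C12 → 6 sp2 carbons.

6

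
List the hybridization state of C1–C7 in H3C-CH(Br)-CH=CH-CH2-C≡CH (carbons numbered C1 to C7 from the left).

C1 — 4 σ bonds. Steric number 4, so sp3.
C2 is sp3: 4 σ bonds, 4 electron-density regions.
C3 is sp2: 3 σ bonds, plus one π bond, 3 electron-density regions.
C4: 3 σ bonds, plus one π bond; 3 regions of electron density → sp2.
C5 has 4 σ bonds: steric number 4 → sp3.
C6 carries 2 σ bonds, plus two π bonds, giving a steric number of 2, so it is sp.
C7 carries 2 σ bonds, plus two π bonds, giving a steric number of 2, so it is sp.

C1 sp3, C2 sp3, C3 sp2, C4 sp2, C5 sp3, C6 sp, C7 sp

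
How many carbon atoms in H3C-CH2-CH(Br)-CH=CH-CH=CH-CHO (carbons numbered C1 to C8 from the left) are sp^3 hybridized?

3

C1: sp3 ✓
C2: sp3 ✓
C3: sp3 ✓
C4: sp2
C5: sp2
C6: sp2
C7: sp2
C8: sp2
C1, C2, C3 → 3 sp3 carbons.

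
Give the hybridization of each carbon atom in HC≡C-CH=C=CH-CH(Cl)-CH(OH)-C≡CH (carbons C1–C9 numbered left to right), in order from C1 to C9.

C1 — 2 σ bonds, plus two π bonds. Steric number 2, so sp.
C2 carries 2 σ bonds, plus two π bonds, giving a steric number of 2, so it is sp.
C3: 3 σ bonds, plus one π bond; 3 regions of electron density → sp2.
C4 is sp: 2 σ bonds, plus two π bonds, 2 electron-density regions.
C5 has 3 σ bonds, plus one π bond: steric number 3 → sp2.
C6 is sp3: 4 σ bonds, 4 electron-density regions.
C7 (4 σ bonds) has steric number 4: sp3.
C8 — 2 σ bonds, plus two π bonds. Steric number 2, so sp.
C9 carries 2 σ bonds, plus two π bonds, giving a steric number of 2, so it is sp.

C1 sp, C2 sp, C3 sp2, C4 sp, C5 sp2, C6 sp3, C7 sp3, C8 sp, C9 sp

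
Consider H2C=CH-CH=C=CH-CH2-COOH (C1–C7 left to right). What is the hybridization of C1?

sp²

C1 carries 3 σ bonds, plus one π bond, giving a steric number of 3, so it is sp2.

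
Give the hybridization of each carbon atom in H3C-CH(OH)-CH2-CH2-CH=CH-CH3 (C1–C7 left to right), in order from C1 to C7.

C1 (4 σ bonds) has steric number 4: sp3.
C2 is sp3: 4 σ bonds, 4 electron-density regions.
C3 (4 σ bonds) has steric number 4: sp3.
C4: 4 σ bonds — 4 electron domains, sp3.
C5 — 3 σ bonds, plus one π bond. Steric number 3, so sp2.
C6 (3 σ bonds, plus one π bond) has steric number 3: sp2.
C7 — 4 σ bonds. Steric number 4, so sp3.

C1 sp3, C2 sp3, C3 sp3, C4 sp3, C5 sp2, C6 sp2, C7 sp3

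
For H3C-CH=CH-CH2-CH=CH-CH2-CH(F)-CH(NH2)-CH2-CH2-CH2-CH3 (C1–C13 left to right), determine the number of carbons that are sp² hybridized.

4

C1: sp3
C2: sp2 ✓
C3: sp2 ✓
C4: sp3
C5: sp2 ✓
C6: sp2 ✓
C7: sp3
C8: sp3
C9: sp3
C10: sp3
C11: sp3
C12: sp3
C13: sp3
C2, C3, C5, C6 → 4 sp2 carbons.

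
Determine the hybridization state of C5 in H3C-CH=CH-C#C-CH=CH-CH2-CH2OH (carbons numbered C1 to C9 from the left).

C5: 2 σ bonds, plus two π bonds — 2 electron domains, sp.

sp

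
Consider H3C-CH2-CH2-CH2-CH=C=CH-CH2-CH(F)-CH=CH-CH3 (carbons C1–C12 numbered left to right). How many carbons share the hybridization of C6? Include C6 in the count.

1

C6 is sp (two π bonds).
C1: sp3
C2: sp3
C3: sp3
C4: sp3
C5: sp2
C6: sp ✓
C7: sp2
C8: sp3
C9: sp3
C10: sp2
C11: sp2
C12: sp3
1 carbon is sp.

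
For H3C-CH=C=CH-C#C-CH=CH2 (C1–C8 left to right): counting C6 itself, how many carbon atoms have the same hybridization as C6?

3

C6 is sp (two π bonds).
C1: sp3
C2: sp2
C3: sp ✓
C4: sp2
C5: sp ✓
C6: sp ✓
C7: sp2
C8: sp2
3 carbons are sp.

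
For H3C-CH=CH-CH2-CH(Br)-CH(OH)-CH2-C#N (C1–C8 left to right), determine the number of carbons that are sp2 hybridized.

2

C1: sp3
C2: sp2 ✓
C3: sp2 ✓
C4: sp3
C5: sp3
C6: sp3
C7: sp3
C8: sp
C2, C3 → 2 sp2 carbons.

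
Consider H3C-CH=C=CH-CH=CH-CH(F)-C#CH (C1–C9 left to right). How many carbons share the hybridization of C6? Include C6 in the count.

4

C6 is sp2 (one π bond).
C1: sp3
C2: sp2 ✓
C3: sp
C4: sp2 ✓
C5: sp2 ✓
C6: sp2 ✓
C7: sp3
C8: sp
C9: sp
4 carbons are sp2.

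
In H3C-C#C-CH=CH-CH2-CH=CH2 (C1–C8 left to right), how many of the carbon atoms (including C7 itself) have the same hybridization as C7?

C7 is sp2 (one π bond).
C1: sp3
C2: sp
C3: sp
C4: sp2 ✓
C5: sp2 ✓
C6: sp3
C7: sp2 ✓
C8: sp2 ✓
4 carbons are sp2.

4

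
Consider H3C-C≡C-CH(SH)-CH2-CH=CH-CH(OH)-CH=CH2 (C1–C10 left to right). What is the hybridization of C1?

C1 carries 4 σ bonds, giving a steric number of 4, so it is sp3.

sp^3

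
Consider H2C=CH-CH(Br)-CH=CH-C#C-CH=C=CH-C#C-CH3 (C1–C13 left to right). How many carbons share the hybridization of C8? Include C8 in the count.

C8 is sp2 (one π bond).
C1: sp2 ✓
C2: sp2 ✓
C3: sp3
C4: sp2 ✓
C5: sp2 ✓
C6: sp
C7: sp
C8: sp2 ✓
C9: sp
C10: sp2 ✓
C11: sp
C12: sp
C13: sp3
6 carbons are sp2.

6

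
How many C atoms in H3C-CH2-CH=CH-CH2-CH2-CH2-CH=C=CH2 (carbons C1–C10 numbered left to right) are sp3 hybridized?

5

C1: sp3 ✓
C2: sp3 ✓
C3: sp2
C4: sp2
C5: sp3 ✓
C6: sp3 ✓
C7: sp3 ✓
C8: sp2
C9: sp
C10: sp2
C1, C2, C5, C6, C7 → 5 sp3 carbons.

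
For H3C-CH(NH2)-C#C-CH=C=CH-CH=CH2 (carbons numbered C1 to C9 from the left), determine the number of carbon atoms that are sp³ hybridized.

C1: sp3 ✓
C2: sp3 ✓
C3: sp
C4: sp
C5: sp2
C6: sp
C7: sp2
C8: sp2
C9: sp2
C1, C2 → 2 sp3 carbons.

2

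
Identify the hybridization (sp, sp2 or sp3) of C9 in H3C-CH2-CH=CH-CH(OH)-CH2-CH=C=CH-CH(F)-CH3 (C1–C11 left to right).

sp²

C9 has 3 σ bonds, plus one π bond: steric number 3 → sp2.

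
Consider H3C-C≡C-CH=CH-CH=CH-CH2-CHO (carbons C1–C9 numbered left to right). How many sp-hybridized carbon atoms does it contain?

C1: sp3
C2: sp ✓
C3: sp ✓
C4: sp2
C5: sp2
C6: sp2
C7: sp2
C8: sp3
C9: sp2
C2, C3 → 2 sp carbons.

2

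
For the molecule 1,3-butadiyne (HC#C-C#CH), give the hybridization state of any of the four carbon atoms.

Every carbon is part of a C≡C triple bond: two σ regions → sp.

sp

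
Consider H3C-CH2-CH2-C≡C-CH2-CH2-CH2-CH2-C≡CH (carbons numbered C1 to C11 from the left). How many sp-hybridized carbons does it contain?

C1: sp3
C2: sp3
C3: sp3
C4: sp ✓
C5: sp ✓
C6: sp3
C7: sp3
C8: sp3
C9: sp3
C10: sp ✓
C11: sp ✓
C4, C5, C10, C11 → 4 sp carbons.

4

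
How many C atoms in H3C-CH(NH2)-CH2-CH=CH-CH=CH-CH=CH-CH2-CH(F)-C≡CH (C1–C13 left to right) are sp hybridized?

2

C1: sp3
C2: sp3
C3: sp3
C4: sp2
C5: sp2
C6: sp2
C7: sp2
C8: sp2
C9: sp2
C10: sp3
C11: sp3
C12: sp ✓
C13: sp ✓
C12, C13 → 2 sp carbons.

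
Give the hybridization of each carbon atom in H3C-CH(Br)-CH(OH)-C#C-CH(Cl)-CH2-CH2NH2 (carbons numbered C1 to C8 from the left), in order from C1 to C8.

C1 carries 4 σ bonds, giving a steric number of 4, so it is sp3.
C2 has 4 σ bonds: steric number 4 → sp3.
C3 is sp3: 4 σ bonds, 4 electron-density regions.
C4 (2 σ bonds, plus two π bonds) has steric number 2: sp.
C5 (2 σ bonds, plus two π bonds) has steric number 2: sp.
C6 carries 4 σ bonds, giving a steric number of 4, so it is sp3.
C7 is sp3: 4 σ bonds, 4 electron-density regions.
C8 has 4 σ bonds: steric number 4 → sp3.

C1 sp3, C2 sp3, C3 sp3, C4 sp, C5 sp, C6 sp3, C7 sp3, C8 sp3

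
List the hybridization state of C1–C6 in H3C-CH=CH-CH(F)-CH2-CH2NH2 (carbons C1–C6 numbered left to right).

C1 sp3, C2 sp2, C3 sp2, C4 sp3, C5 sp3, C6 sp3

C1: 4 σ bonds — 4 electron domains, sp3.
C2 carries 3 σ bonds, plus one π bond, giving a steric number of 3, so it is sp2.
C3 has 3 σ bonds, plus one π bond: steric number 3 → sp2.
C4 is sp3: 4 σ bonds, 4 electron-density regions.
C5 (4 σ bonds) has steric number 4: sp3.
C6: 4 σ bonds — 4 electron domains, sp3.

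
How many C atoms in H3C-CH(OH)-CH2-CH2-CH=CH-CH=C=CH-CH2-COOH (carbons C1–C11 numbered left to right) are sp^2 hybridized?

C1: sp3
C2: sp3
C3: sp3
C4: sp3
C5: sp2 ✓
C6: sp2 ✓
C7: sp2 ✓
C8: sp
C9: sp2 ✓
C10: sp3
C11: sp2 ✓
C5, C6, C7, C9, C11 → 5 sp2 carbons.

5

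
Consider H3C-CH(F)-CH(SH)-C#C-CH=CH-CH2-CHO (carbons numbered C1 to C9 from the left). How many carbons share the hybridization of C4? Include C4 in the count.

C4 is sp (two π bonds).
C1: sp3
C2: sp3
C3: sp3
C4: sp ✓
C5: sp ✓
C6: sp2
C7: sp2
C8: sp3
C9: sp2
2 carbons are sp.

2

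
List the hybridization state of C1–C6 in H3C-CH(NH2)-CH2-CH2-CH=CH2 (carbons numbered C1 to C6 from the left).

C1 sp3, C2 sp3, C3 sp3, C4 sp3, C5 sp2, C6 sp2

C1 carries 4 σ bonds, giving a steric number of 4, so it is sp3.
C2 (4 σ bonds) has steric number 4: sp3.
C3 (4 σ bonds) has steric number 4: sp3.
C4 has 4 σ bonds: steric number 4 → sp3.
C5 carries 3 σ bonds, plus one π bond, giving a steric number of 3, so it is sp2.
C6 has 3 σ bonds, plus one π bond: steric number 3 → sp2.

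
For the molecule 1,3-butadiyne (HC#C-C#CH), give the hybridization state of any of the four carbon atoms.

Every carbon is part of a C≡C triple bond: two σ regions → sp.

sp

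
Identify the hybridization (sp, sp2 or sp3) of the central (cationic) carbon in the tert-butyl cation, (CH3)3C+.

Three σ bonds and an empty p orbital; no lone pair → steric number 3 → sp2 and planar.

sp^2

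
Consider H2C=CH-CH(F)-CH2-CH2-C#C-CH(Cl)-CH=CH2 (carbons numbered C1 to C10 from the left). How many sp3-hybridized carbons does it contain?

4

C1: sp2
C2: sp2
C3: sp3 ✓
C4: sp3 ✓
C5: sp3 ✓
C6: sp
C7: sp
C8: sp3 ✓
C9: sp2
C10: sp2
C3, C4, C5, C8 → 4 sp3 carbons.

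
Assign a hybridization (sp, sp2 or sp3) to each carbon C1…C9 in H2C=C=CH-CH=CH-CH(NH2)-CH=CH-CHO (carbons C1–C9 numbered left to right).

C1 sp2, C2 sp, C3 sp2, C4 sp2, C5 sp2, C6 sp3, C7 sp2, C8 sp2, C9 sp2

C1 (3 σ bonds, plus one π bond) has steric number 3: sp2.
C2 carries 2 σ bonds, plus two π bonds, giving a steric number of 2, so it is sp.
C3: 3 σ bonds, plus one π bond — 3 electron domains, sp2.
C4 (3 σ bonds, plus one π bond) has steric number 3: sp2.
C5 carries 3 σ bonds, plus one π bond, giving a steric number of 3, so it is sp2.
C6: 4 σ bonds — 4 electron domains, sp3.
C7 has 3 σ bonds, plus one π bond: steric number 3 → sp2.
C8 (3 σ bonds, plus one π bond) has steric number 3: sp2.
C9: 3 σ bonds, plus one π bond; 3 regions of electron density → sp2.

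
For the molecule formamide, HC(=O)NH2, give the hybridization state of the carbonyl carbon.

sp²

The carbonyl carbon: 3 σ bonds, plus one π bond — 3 electron domains, sp2.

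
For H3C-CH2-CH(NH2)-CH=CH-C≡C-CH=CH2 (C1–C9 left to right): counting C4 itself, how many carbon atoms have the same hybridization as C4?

4

C4 is sp2 (one π bond).
C1: sp3
C2: sp3
C3: sp3
C4: sp2 ✓
C5: sp2 ✓
C6: sp
C7: sp
C8: sp2 ✓
C9: sp2 ✓
4 carbons are sp2.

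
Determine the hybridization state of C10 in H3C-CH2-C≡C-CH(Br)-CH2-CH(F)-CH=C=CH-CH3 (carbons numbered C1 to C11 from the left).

sp2

C10 is sp2: 3 σ bonds, plus one π bond, 3 electron-density regions.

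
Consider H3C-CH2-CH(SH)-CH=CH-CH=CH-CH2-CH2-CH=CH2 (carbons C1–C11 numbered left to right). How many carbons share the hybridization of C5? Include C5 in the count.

6

C5 is sp2 (one π bond).
C1: sp3
C2: sp3
C3: sp3
C4: sp2 ✓
C5: sp2 ✓
C6: sp2 ✓
C7: sp2 ✓
C8: sp3
C9: sp3
C10: sp2 ✓
C11: sp2 ✓
6 carbons are sp2.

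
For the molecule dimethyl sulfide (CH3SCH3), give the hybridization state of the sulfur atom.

The sulfur atom is sp3: 2 σ bonds and 2 lone pairs, 4 electron-density regions.

sp3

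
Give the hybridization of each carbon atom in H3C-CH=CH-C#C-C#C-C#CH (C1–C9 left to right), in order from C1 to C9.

C1 — 4 σ bonds. Steric number 4, so sp3.
C2 is sp2: 3 σ bonds, plus one π bond, 3 electron-density regions.
C3 has 3 σ bonds, plus one π bond: steric number 3 → sp2.
C4: 2 σ bonds, plus two π bonds; 2 regions of electron density → sp.
C5 — 2 σ bonds, plus two π bonds. Steric number 2, so sp.
C6: 2 σ bonds, plus two π bonds — 2 electron domains, sp.
C7: 2 σ bonds, plus two π bonds; 2 regions of electron density → sp.
C8 (2 σ bonds, plus two π bonds) has steric number 2: sp.
C9 is sp: 2 σ bonds, plus two π bonds, 2 electron-density regions.

C1 sp3, C2 sp2, C3 sp2, C4 sp, C5 sp, C6 sp, C7 sp, C8 sp, C9 sp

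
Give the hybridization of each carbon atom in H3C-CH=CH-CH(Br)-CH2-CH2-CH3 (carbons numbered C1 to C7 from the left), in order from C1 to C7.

C1 — 4 σ bonds. Steric number 4, so sp3.
C2 — 3 σ bonds, plus one π bond. Steric number 3, so sp2.
C3 (3 σ bonds, plus one π bond) has steric number 3: sp2.
C4 carries 4 σ bonds, giving a steric number of 4, so it is sp3.
C5 — 4 σ bonds. Steric number 4, so sp3.
C6 — 4 σ bonds. Steric number 4, so sp3.
C7 has 4 σ bonds: steric number 4 → sp3.

C1 sp3, C2 sp2, C3 sp2, C4 sp3, C5 sp3, C6 sp3, C7 sp3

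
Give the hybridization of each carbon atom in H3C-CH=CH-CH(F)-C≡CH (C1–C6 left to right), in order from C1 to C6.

C1: 4 σ bonds — 4 electron domains, sp3.
C2: 3 σ bonds, plus one π bond; 3 regions of electron density → sp2.
C3 has 3 σ bonds, plus one π bond: steric number 3 → sp2.
C4 — 4 σ bonds. Steric number 4, so sp3.
C5: 2 σ bonds, plus two π bonds — 2 electron domains, sp.
C6 has 2 σ bonds, plus two π bonds: steric number 2 → sp.

C1 sp3, C2 sp2, C3 sp2, C4 sp3, C5 sp, C6 sp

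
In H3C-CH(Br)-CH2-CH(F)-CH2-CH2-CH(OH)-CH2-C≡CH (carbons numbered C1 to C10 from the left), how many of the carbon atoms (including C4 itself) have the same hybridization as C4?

8

C4 is sp3 (only σ bonds).
C1: sp3 ✓
C2: sp3 ✓
C3: sp3 ✓
C4: sp3 ✓
C5: sp3 ✓
C6: sp3 ✓
C7: sp3 ✓
C8: sp3 ✓
C9: sp
C10: sp
8 carbons are sp3.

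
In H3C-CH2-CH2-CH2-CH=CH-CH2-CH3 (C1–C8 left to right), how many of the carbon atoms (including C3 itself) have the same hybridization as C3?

6

C3 is sp3 (only σ bonds).
C1: sp3 ✓
C2: sp3 ✓
C3: sp3 ✓
C4: sp3 ✓
C5: sp2
C6: sp2
C7: sp3 ✓
C8: sp3 ✓
6 carbons are sp3.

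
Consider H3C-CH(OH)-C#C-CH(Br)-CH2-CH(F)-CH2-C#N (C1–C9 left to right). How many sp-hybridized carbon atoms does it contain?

3

C1: sp3
C2: sp3
C3: sp ✓
C4: sp ✓
C5: sp3
C6: sp3
C7: sp3
C8: sp3
C9: sp ✓
C3, C4, C9 → 3 sp carbons.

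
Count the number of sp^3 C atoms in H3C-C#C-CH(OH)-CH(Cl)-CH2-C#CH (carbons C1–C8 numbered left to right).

4

C1: sp3 ✓
C2: sp
C3: sp
C4: sp3 ✓
C5: sp3 ✓
C6: sp3 ✓
C7: sp
C8: sp
C1, C4, C5, C6 → 4 sp3 carbons.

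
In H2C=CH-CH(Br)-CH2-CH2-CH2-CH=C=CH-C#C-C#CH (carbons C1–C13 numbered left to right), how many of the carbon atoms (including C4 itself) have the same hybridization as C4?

4

C4 is sp3 (only σ bonds).
C1: sp2
C2: sp2
C3: sp3 ✓
C4: sp3 ✓
C5: sp3 ✓
C6: sp3 ✓
C7: sp2
C8: sp
C9: sp2
C10: sp
C11: sp
C12: sp
C13: sp
4 carbons are sp3.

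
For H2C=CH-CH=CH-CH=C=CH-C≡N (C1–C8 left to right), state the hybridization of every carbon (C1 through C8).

C1 carries 3 σ bonds, plus one π bond, giving a steric number of 3, so it is sp2.
C2 is sp2: 3 σ bonds, plus one π bond, 3 electron-density regions.
C3: 3 σ bonds, plus one π bond; 3 regions of electron density → sp2.
C4 is sp2: 3 σ bonds, plus one π bond, 3 electron-density regions.
C5 (3 σ bonds, plus one π bond) has steric number 3: sp2.
C6: 2 σ bonds, plus two π bonds; 2 regions of electron density → sp.
C7: 3 σ bonds, plus one π bond — 3 electron domains, sp2.
C8 has 2 σ bonds, plus two π bonds: steric number 2 → sp.

C1 sp2, C2 sp2, C3 sp2, C4 sp2, C5 sp2, C6 sp, C7 sp2, C8 sp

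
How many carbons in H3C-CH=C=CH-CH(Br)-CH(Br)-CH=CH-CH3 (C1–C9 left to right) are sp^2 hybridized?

4

C1: sp3
C2: sp2 ✓
C3: sp
C4: sp2 ✓
C5: sp3
C6: sp3
C7: sp2 ✓
C8: sp2 ✓
C9: sp3
C2, C4, C7, C8 → 4 sp2 carbons.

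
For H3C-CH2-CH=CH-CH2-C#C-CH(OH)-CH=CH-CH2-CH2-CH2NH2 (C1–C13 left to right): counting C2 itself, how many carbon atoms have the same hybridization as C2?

7

C2 is sp3 (only σ bonds).
C1: sp3 ✓
C2: sp3 ✓
C3: sp2
C4: sp2
C5: sp3 ✓
C6: sp
C7: sp
C8: sp3 ✓
C9: sp2
C10: sp2
C11: sp3 ✓
C12: sp3 ✓
C13: sp3 ✓
7 carbons are sp3.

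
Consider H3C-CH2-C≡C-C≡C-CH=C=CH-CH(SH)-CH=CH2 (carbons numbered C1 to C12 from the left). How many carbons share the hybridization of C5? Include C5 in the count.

C5 is sp (two π bonds).
C1: sp3
C2: sp3
C3: sp ✓
C4: sp ✓
C5: sp ✓
C6: sp ✓
C7: sp2
C8: sp ✓
C9: sp2
C10: sp3
C11: sp2
C12: sp2
5 carbons are sp.

5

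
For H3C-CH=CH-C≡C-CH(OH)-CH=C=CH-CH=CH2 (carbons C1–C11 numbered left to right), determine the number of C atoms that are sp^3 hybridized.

C1: sp3 ✓
C2: sp2
C3: sp2
C4: sp
C5: sp
C6: sp3 ✓
C7: sp2
C8: sp
C9: sp2
C10: sp2
C11: sp2
C1, C6 → 2 sp3 carbons.

2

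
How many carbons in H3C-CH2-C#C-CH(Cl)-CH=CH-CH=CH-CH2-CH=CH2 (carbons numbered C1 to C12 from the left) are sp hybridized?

C1: sp3
C2: sp3
C3: sp ✓
C4: sp ✓
C5: sp3
C6: sp2
C7: sp2
C8: sp2
C9: sp2
C10: sp3
C11: sp2
C12: sp2
C3, C4 → 2 sp carbons.

2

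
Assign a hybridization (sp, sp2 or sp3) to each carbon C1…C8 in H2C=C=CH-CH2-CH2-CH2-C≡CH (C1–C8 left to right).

C1 sp2, C2 sp, C3 sp2, C4 sp3, C5 sp3, C6 sp3, C7 sp, C8 sp

C1 (3 σ bonds, plus one π bond) has steric number 3: sp2.
C2: 2 σ bonds, plus two π bonds; 2 regions of electron density → sp.
C3 is sp2: 3 σ bonds, plus one π bond, 3 electron-density regions.
C4: 4 σ bonds — 4 electron domains, sp3.
C5: 4 σ bonds; 4 regions of electron density → sp3.
C6 carries 4 σ bonds, giving a steric number of 4, so it is sp3.
C7 — 2 σ bonds, plus two π bonds. Steric number 2, so sp.
C8 carries 2 σ bonds, plus two π bonds, giving a steric number of 2, so it is sp.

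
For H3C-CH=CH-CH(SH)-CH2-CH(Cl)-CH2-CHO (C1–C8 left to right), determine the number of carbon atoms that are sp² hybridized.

C1: sp3
C2: sp2 ✓
C3: sp2 ✓
C4: sp3
C5: sp3
C6: sp3
C7: sp3
C8: sp2 ✓
C2, C3, C8 → 3 sp2 carbons.

3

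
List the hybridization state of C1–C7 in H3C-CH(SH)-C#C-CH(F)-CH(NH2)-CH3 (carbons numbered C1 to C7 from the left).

C1 sp3, C2 sp3, C3 sp, C4 sp, C5 sp3, C6 sp3, C7 sp3

C1 carries 4 σ bonds, giving a steric number of 4, so it is sp3.
C2: 4 σ bonds — 4 electron domains, sp3.
C3 — 2 σ bonds, plus two π bonds. Steric number 2, so sp.
C4: 2 σ bonds, plus two π bonds — 2 electron domains, sp.
C5: 4 σ bonds — 4 electron domains, sp3.
C6 (4 σ bonds) has steric number 4: sp3.
C7 is sp3: 4 σ bonds, 4 electron-density regions.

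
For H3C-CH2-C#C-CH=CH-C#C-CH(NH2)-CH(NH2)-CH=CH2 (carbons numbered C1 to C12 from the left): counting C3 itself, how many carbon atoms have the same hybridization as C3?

4

C3 is sp (two π bonds).
C1: sp3
C2: sp3
C3: sp ✓
C4: sp ✓
C5: sp2
C6: sp2
C7: sp ✓
C8: sp ✓
C9: sp3
C10: sp3
C11: sp2
C12: sp2
4 carbons are sp.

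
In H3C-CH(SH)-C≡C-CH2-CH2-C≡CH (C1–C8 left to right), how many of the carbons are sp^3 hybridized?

C1: sp3 ✓
C2: sp3 ✓
C3: sp
C4: sp
C5: sp3 ✓
C6: sp3 ✓
C7: sp
C8: sp
C1, C2, C5, C6 → 4 sp3 carbons.

4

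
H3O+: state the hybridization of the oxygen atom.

Three σ bonds + one lone pair = steric number 4 → sp3.

sp3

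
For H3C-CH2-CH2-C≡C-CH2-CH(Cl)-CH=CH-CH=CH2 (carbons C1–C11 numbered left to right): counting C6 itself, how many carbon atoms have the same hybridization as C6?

5

C6 is sp3 (only σ bonds).
C1: sp3 ✓
C2: sp3 ✓
C3: sp3 ✓
C4: sp
C5: sp
C6: sp3 ✓
C7: sp3 ✓
C8: sp2
C9: sp2
C10: sp2
C11: sp2
5 carbons are sp3.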